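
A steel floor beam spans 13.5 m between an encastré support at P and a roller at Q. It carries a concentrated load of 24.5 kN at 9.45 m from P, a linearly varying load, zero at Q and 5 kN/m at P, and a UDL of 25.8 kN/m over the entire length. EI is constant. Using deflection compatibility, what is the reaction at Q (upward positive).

R_Q = 151.2 kN

Release the roller at Q. Primary structure: cantilever fixed at P.
Deflection at Q on the released cantilever, summing each load's contribution:
  point load 24.5 at a = 9.45: Pa²(3L − a)/(6EI) = 11322/EI
  triangular load, peak 5 at the fixed end: w₀L⁴/(30EI) = 5536/EI
  UDL 25.8: wL⁴/(8EI) = 107119/EI
  δ_0 = 123977/EI
Flexibility coefficient — unit upward force at Q: δ_{QQ} = L³/(3EI) = 820.1/EI.
Compatibility at Q: δ_0 − R_Q·δ_{QQ} = 0, so R_Q = 123977/820.1 = 151.2 kN.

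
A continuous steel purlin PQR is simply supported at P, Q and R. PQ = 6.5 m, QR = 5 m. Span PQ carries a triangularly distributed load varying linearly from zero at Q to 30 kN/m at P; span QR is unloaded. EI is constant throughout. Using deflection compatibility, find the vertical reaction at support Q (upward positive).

R_Q = 47.29 kN

Insert a hinge at Q; M_Q is the redundant, and each span becomes simply supported.
Discontinuity in slope at Q on the released structure — sum the simple-span end rotations:
  span PQ: triangular load, peak 30: 7w₀L³/(360EI) = 160.2/EI
  relative rotation θ_0 = (160.2 + 0)/EI = 160.2/EI
A unit hogging moment at Q produces rotation L₁/(3EI) + L₂/(3EI) = 3.833/EI.
Slope continuity at Q: θ_0 = M_Q·3.833/EI, so M_Q = 160.2/3.833 = 41.79 kN·m (hogging).
Span PQ, ΣM about P with M_Q applied at Q: R_Q^{PQ}·6.5 = 211.2 + 41.79, so R_Q^{PQ} = 38.93 kN and R_P = 97.5 − 38.93 = 58.57 kN.
Span QR, ΣM about R: R_Q^{QR}·5 = 0 + 41.79, so R_Q^{QR} = 8.358 kN and R_R = 0 − 8.358 = -8.358 kN.
R_Q = 38.93 + 8.358 = 47.29 kN.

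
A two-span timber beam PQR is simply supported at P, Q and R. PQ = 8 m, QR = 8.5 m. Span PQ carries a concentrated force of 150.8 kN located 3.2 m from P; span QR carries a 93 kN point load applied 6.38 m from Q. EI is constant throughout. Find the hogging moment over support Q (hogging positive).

M_Q = 145.9 kN·m

Take M_Q as the redundant. Released structure: two simple spans PQ and QR with a hinge at Q.
End slopes at the hinge Q, treating each span as simply supported:
  span PQ: point load 150.8 at a = 3.2: Pab(L + a)/(6LEI) = 540.5/EI
  span QR: point load 93 at a = 6.38: Pab(L + b)/(6LEI) = 261.9/EI
  relative rotation θ_0 = (540.5 + 261.9)/EI = 802.4/EI
A unit hogging moment at Q produces rotation L₁/(3EI) + L₂/(3EI) = 5.5/EI.
Compatibility: M_Q·(L₁+L₂)/(3EI) = θ_0, giving M_Q = 145.9 kN·m (hogging).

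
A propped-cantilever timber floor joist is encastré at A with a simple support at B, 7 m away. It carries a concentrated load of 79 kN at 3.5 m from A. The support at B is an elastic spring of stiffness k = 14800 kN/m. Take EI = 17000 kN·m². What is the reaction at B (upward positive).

R_B = 24.44 kN

Choose R_B as the redundant. The primary structure is the cantilever fixed at A.
Free-end deflection of the primary structure under the applied loading (downward +):
  point load 79 at a = 3.5: Pa²(3L − a)/(6EI) = 2823/EI
Tip deflection under a unit load at B: L³/(3EI) = 114.3/EI.
With EI = 17000 kN·m²: δ_0 = 0.16604 m and δ_{BB} = 0.006725 m/kN.
Compatibility — the spring shortens by R_B/k under the reaction it provides: δ_0 − R_B·δ_{BB} = R_B/k. With 1/k = 0.000068 m/kN, R_B = δ_0 / (δ_{BB} + 1/k) = 0.16604 / (0.006725 + 0.000068) = 24.44 kN.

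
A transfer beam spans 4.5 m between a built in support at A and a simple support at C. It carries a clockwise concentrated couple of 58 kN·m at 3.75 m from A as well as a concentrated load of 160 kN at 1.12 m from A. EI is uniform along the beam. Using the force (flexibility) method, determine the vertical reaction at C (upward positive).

R_C = 32.43 kN

Remove the prop at C; the released (primary) structure is a cantilever built in at A.
Deflection at C on the released cantilever, summing each load's contribution:
  clockwise couple 58 at a = 3.75: M₀a(2L − a)/(2EI) = 570.9/EI
  point load 160 at a = 1.12: Pa²(3L − a)/(6EI) = 414.1/EI
  δ_0 = 985.1/EI
Flexibility coefficient — unit upward force at C: δ_{CC} = L³/(3EI) = 30.38/EI.
Compatibility at C: δ_0 − R_C·δ_{CC} = 0, so R_C = 985.1/30.38 = 32.43 kN.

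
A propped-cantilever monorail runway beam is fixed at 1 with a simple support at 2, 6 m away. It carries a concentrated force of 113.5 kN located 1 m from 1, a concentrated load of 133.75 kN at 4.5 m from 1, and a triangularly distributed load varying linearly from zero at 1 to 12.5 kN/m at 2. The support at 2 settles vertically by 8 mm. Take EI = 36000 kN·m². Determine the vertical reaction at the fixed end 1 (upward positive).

R_1 = 179 kN

Take the reaction at 2 as the redundant and release it; the primary structure is a cantilever fixed at 1.
Free-end deflection of the primary structure under the applied loading (downward +):
  point load 113.5 at a = 1: Pa²(3L − a)/(6EI) = 321.6/EI
  point load 133.75 at a = 4.5: Pa²(3L − a)/(6EI) = 6094/EI
  triangular load, peak 12.5 at the free end: 11w₀L⁴/(120EI) = 1485/EI
  δ_0 = 7901/EI
Tip deflection under a unit load at 2: L³/(3EI) = 72/EI.
With EI = 36000 kN·m²: δ_0 = 0.21946 m and δ_{22} = 0.002 m/kN.
Compatibility — the beam at 2 must follow the support down by 0.008 m: δ_0 − R_2·δ_{22} = 0.008, so R_2 = (0.21946 − 0.008)/0.002 = 105.7 kN.
Vertical equilibrium: R_1 = ΣP − R_2 = 284.8 − 105.7 = 179 kN.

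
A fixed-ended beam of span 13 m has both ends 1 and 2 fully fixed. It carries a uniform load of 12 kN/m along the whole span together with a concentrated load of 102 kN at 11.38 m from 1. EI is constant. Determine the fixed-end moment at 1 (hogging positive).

M_1 = 187 kN·m

Take the two fixed-end moments M_1, M_2 as redundants; the released structure is the simple span 12.
Simple-span end rotations at 1 and 2 under the given loads:
  at 1: UDL 12: wL³/(24EI) = 1098/EI
  at 2: UDL 12: wL³/(24EI) = 1098/EI
  at 1: point load 102 at a = 11.38: Pab(L + b)/(6LEI) = 352.5/EI
  at 2: point load 102 at a = 11.38: Pab(L + a)/(6LEI) = 587.8/EI
  θ_10 = 1451/EI,  θ_20 = 1686/EI
Flexibility coefficients: a unit moment at one end gives L/(3EI) there and L/(6EI) at the far end, so f₁₁ = f₂₂ = 4.333/EI and f₁₂ = f₂₁ = 2.167/EI.
Compatibility — zero rotation at each built-in end:
  4.333 M_1 + 2.167 M_2 = 1451
  2.167 M_1 + 4.333 M_2 = 1686
Solving the pair gives M_1 = 187 kN·m and M_2 = 295.6 kN·m (hogging).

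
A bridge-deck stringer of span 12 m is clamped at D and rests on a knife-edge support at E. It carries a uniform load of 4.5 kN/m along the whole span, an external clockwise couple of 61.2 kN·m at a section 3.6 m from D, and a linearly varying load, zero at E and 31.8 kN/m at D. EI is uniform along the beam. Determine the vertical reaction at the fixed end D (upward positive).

Remove the prop at E; the released (primary) structure is a cantilever built in at D.
Deflection at E on the released cantilever, summing each load's contribution:
  UDL 4.5: wL⁴/(8EI) = 11664/EI
  clockwise couple 61.2 at a = 3.6: M₀a(2L − a)/(2EI) = 2247/EI
  triangular load, peak 31.8 at the fixed end: w₀L⁴/(30EI) = 21980/EI
  δ_0 = 35891/EI
Flexibility coefficient — unit upward force at E: δ_{EE} = L³/(3EI) = 576/EI.
The prop prevents deflection at E: R_E = δ_0/δ_{EE} = 35891/576 = 62.31 kN.
Vertical equilibrium: R_D = ΣP − R_E = 244.8 − 62.31 = 182.5 kN.

R_D = 182.5 kN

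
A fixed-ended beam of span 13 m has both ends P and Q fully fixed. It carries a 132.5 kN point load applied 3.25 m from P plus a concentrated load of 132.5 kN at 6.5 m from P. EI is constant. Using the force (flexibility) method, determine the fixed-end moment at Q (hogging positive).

Take the two fixed-end moments M_P, M_Q as redundants; the released structure is the simple span PQ.
On the primary (simply-supported) span, the end slopes from the loading are:
  at P: point load 132.5 at a = 3.25: Pab(L + b)/(6LEI) = 1225/EI
  at Q: point load 132.5 at a = 3.25: Pab(L + a)/(6LEI) = 874.7/EI
  at P: point load 132.5 at a = 6.5: Pab(L + b)/(6LEI) = 1400/EI
  at Q: point load 132.5 at a = 6.5: Pab(L + a)/(6LEI) = 1400/EI
  θ_P0 = 2624/EI,  θ_Q0 = 2274/EI
Flexibility coefficients: a unit moment at one end gives L/(3EI) there and L/(6EI) at the far end, so f₁₁ = f₂₂ = 4.333/EI and f₁₂ = f₂₁ = 2.167/EI.
Compatibility — zero rotation at each built-in end:
  4.333 M_P + 2.167 M_Q = 2624
  2.167 M_P + 4.333 M_Q = 2274
Solving the pair gives M_P = 457.5 kN·m and M_Q = 296.1 kN·m (hogging).

M_Q = 296.1 kN·m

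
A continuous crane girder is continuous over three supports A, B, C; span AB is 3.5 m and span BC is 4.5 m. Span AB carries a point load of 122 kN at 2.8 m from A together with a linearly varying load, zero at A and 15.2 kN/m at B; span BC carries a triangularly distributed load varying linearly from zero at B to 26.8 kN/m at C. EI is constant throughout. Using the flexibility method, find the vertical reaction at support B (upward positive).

R_B = 160.9 kN

Take M_B as the redundant. Released structure: two simple spans AB and BC with a hinge at B.
Rotations at B on the released spans (each span's end-slope, ×1/EI):
  span AB: point load 122 at a = 2.8: Pab(L + a)/(6LEI) = 71.74/EI
  span AB: triangular load, peak 15.2: w₀L³/(45EI) = 14.48/EI
  span BC: triangular load, peak 26.8: 7w₀L³/(360EI) = 47.49/EI
  relative rotation θ_0 = (86.22 + 47.49)/EI = 133.7/EI
A unit hogging moment at B produces rotation L₁/(3EI) + L₂/(3EI) = 2.667/EI.
Slope continuity at B: θ_0 = M_B·2.667/EI, so M_B = 133.7/2.667 = 50.14 kN·m (hogging).
Span AB, ΣM about A with M_B applied at B: R_B^{AB}·3.5 = 403.7 + 50.14, so R_B^{AB} = 129.7 kN and R_A = 148.6 − 129.7 = 18.94 kN.
Span BC, ΣM about C: R_B^{BC}·4.5 = 90.45 + 50.14, so R_B^{BC} = 31.24 kN and R_C = 60.3 − 31.24 = 29.06 kN.
R_B = 129.7 + 31.24 = 160.9 kN.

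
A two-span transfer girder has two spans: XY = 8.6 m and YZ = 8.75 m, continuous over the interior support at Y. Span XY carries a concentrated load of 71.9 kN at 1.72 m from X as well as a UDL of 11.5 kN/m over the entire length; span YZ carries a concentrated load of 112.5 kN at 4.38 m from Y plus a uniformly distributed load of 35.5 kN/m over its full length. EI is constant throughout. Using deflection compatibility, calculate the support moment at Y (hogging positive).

Insert a hinge at Y; M_Y is the redundant, and each span becomes simply supported.
End slopes at the hinge Y, treating each span as simply supported:
  span XY: point load 71.9 at a = 1.72: Pab(L + a)/(6LEI) = 170.2/EI
  span XY: UDL 11.5: wL³/(24EI) = 304.8/EI
  span YZ: point load 112.5 at a = 4.38: Pab(L + b)/(6LEI) = 538.1/EI
  span YZ: UDL 35.5: wL³/(24EI) = 990.9/EI
  relative rotation θ_0 = (474.9 + 1529)/EI = 2004/EI
A unit hogging moment at Y produces rotation L₁/(3EI) + L₂/(3EI) = 5.783/EI.
Slope continuity at Y: θ_0 = M_Y·5.783/EI, so M_Y = 2004/5.783 = 346.5 kN·m (hogging).

M_Y = 346.5 kN·m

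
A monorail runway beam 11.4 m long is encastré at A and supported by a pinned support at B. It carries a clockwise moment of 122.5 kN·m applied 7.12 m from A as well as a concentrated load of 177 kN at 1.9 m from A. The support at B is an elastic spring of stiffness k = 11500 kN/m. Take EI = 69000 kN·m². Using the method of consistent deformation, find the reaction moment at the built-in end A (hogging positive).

M_A = 224.4 kN·m

Release the roller at B. Primary structure: cantilever fixed at A.
Downward deflection at the released point B due to the loads:
  clockwise couple 122.5 at a = 7.12: M₀a(2L − a)/(2EI) = 6838/EI
  point load 177 at a = 1.9: Pa²(3L − a)/(6EI) = 3440/EI
  δ_0 = 10278/EI
Tip deflection under a unit load at B: L³/(3EI) = 493.8/EI.
With EI = 69000 kN·m²: δ_0 = 0.14895 m and δ_{BB} = 0.007157 m/kN.
Compatibility — the spring shortens by R_B/k under the reaction it provides: δ_0 − R_B·δ_{BB} = R_B/k. With 1/k = 0.000087 m/kN, R_B = δ_0 / (δ_{BB} + 1/k) = 0.14895 / (0.007157 + 0.000087) = 20.56 kN.
Moment equilibrium about A: M_A = Σ(load moments about A) − R_B·L = 458.8 − 20.56×11.4 = 224.4 kN·m.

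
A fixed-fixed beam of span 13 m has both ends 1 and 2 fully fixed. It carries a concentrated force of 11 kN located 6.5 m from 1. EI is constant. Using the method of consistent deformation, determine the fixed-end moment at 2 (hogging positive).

Take the two fixed-end moments M_1, M_2 as redundants; the released structure is the simple span 12.
Simple-span end rotations at 1 and 2 under the given loads:
  at 1: point load 11 at a = 6.5: Pab(L + b)/(6LEI) = 116.2/EI
  at 2: point load 11 at a = 6.5: Pab(L + a)/(6LEI) = 116.2/EI
  θ_10 = 116.2/EI,  θ_20 = 116.2/EI
Flexibility coefficients: a unit moment at one end gives L/(3EI) there and L/(6EI) at the far end, so f₁₁ = f₂₂ = 4.333/EI and f₁₂ = f₂₁ = 2.167/EI.
Compatibility — zero rotation at each built-in end:
  4.333 M_1 + 2.167 M_2 = 116.2
  2.167 M_1 + 4.333 M_2 = 116.2
Solving the pair gives M_1 = 17.88 kN·m and M_2 = 17.88 kN·m (hogging).

M_2 = 17.88 kN·m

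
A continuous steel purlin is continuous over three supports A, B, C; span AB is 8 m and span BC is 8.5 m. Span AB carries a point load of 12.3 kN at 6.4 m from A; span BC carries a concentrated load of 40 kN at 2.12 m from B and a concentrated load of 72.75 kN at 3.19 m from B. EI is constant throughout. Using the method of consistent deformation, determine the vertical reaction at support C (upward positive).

R_C = 25.96 kN

Insert a hinge at B; M_B is the redundant, and each span becomes simply supported.
End slopes at the hinge B, treating each span as simply supported:
  span AB: point load 12.3 at a = 6.4: Pab(L + a)/(6LEI) = 37.79/EI
  span BC: point load 40 at a = 2.12: Pab(L + b)/(6LEI) = 157.9/EI
  span BC: point load 72.75 at a = 3.19: Pab(L + b)/(6LEI) = 333.7/EI
  relative rotation θ_0 = (37.79 + 491.5)/EI = 529.3/EI
A unit hogging moment at B produces rotation L₁/(3EI) + L₂/(3EI) = 5.5/EI.
Compatibility: M_B·(L₁+L₂)/(3EI) = θ_0, giving M_B = 96.24 kN·m (hogging).
Span BC, ΣM about C: R_B^{BC}·8.5 = 641.5 + 96.24, so R_B^{BC} = 86.79 kN and R_C = 112.8 − 86.79 = 25.96 kN.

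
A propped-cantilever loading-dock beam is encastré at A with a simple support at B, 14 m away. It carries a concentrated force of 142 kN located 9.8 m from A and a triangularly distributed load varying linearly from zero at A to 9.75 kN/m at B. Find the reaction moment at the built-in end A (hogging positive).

M_A = 382.8 kN·m

Remove the prop at B; the released (primary) structure is a cantilever built in at A.
Downward deflection at the released point B due to the loads:
  point load 142 at a = 9.8: Pa²(3L − a)/(6EI) = 73189/EI
  triangular load, peak 9.75 at the free end: 11w₀L⁴/(120EI) = 34334/EI
  δ_0 = 107523/EI
Tip deflection under a unit load at B: L³/(3EI) = 914.7/EI.
The prop prevents deflection at B: R_B = δ_0/δ_{BB} = 107523/914.7 = 117.6 kN.
Moment equilibrium about A: M_A = Σ(load moments about A) − R_B·L = 2029 − 117.6×14 = 382.8 kN·m.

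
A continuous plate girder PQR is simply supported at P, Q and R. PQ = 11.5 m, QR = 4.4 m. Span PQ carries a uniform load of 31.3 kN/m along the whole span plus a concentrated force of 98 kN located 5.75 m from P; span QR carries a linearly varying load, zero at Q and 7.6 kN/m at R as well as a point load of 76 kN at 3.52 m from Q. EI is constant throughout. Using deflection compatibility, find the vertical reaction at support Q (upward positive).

R_Q = 418.9 kN

Insert a hinge at Q; M_Q is the redundant, and each span becomes simply supported.
Discontinuity in slope at Q on the released structure — sum the simple-span end rotations:
  span PQ: UDL 31.3: wL³/(24EI) = 1983/EI
  span PQ: point load 98 at a = 5.75: Pab(L + a)/(6LEI) = 810/EI
  span QR: triangular load, peak 7.6: 7w₀L³/(360EI) = 12.59/EI
  span QR: point load 76 at a = 3.52: Pab(L + b)/(6LEI) = 47.08/EI
  relative rotation θ_0 = (2794 + 59.67)/EI = 2853/EI
A unit hogging moment at Q produces rotation L₁/(3EI) + L₂/(3EI) = 5.3/EI.
Slope continuity at Q: θ_0 = M_Q·5.3/EI, so M_Q = 2853/5.3 = 538.3 kN·m (hogging).
Span PQ, ΣM about P with M_Q applied at Q: R_Q^{PQ}·11.5 = 2633 + 538.3, so R_Q^{PQ} = 275.8 kN and R_P = 457.9 − 275.8 = 182.2 kN.
Span QR, ΣM about R: R_Q^{QR}·4.4 = 91.4 + 538.3, so R_Q^{QR} = 143.1 kN and R_R = 92.72 − 143.1 = -50.4 kN.
R_Q = 275.8 + 143.1 = 418.9 kN.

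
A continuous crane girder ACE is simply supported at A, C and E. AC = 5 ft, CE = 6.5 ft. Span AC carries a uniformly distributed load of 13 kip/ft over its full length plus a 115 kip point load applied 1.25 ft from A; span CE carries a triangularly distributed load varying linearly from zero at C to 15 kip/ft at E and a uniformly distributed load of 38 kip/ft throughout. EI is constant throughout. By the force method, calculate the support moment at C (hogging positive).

M_C = 181.3 kip·ft

Release continuity at C by inserting a hinge; the redundant is the internal moment M_C. The primary structure is two simply-supported spans AC and CE.
End slopes at the hinge C, treating each span as simply supported:
  span AC: UDL 13: wL³/(24EI) = 67.71/EI
  span AC: point load 115 at a = 1.25: Pab(L + a)/(6LEI) = 112.3/EI
  span CE: triangular load, peak 15: 7w₀L³/(360EI) = 80.1/EI
  span CE: UDL 38: wL³/(24EI) = 434.8/EI
  relative rotation θ_0 = (180 + 514.9)/EI = 694.9/EI
A unit hogging moment at C produces rotation L₁/(3EI) + L₂/(3EI) = 3.833/EI.
Slope continuity at C: θ_0 = M_C·3.833/EI, so M_C = 694.9/3.833 = 181.3 kip·ft (hogging).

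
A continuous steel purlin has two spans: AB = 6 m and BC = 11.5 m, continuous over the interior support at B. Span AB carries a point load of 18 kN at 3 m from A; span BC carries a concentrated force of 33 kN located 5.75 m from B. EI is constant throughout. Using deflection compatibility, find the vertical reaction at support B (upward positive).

Release continuity at B by inserting a hinge; the redundant is the internal moment M_B. The primary structure is two simply-supported spans AB and BC.
End slopes at the hinge B, treating each span as simply supported:
  span AB: point load 18 at a = 3: Pab(L + a)/(6LEI) = 40.5/EI
  span BC: point load 33 at a = 5.75: Pab(L + b)/(6LEI) = 272.8/EI
  relative rotation θ_0 = (40.5 + 272.8)/EI = 313.3/EI
A unit hogging moment at B produces rotation L₁/(3EI) + L₂/(3EI) = 5.833/EI.
Compatibility: M_B·(L₁+L₂)/(3EI) = θ_0, giving M_B = 53.7 kN·m (hogging).
Span AB, ΣM about A with M_B applied at B: R_B^{AB}·6 = 54 + 53.7, so R_B^{AB} = 17.95 kN and R_A = 18 − 17.95 = 0.04955 kN.
Span BC, ΣM about C: R_B^{BC}·11.5 = 189.8 + 53.7, so R_B^{BC} = 21.17 kN and R_C = 33 − 21.17 = 11.83 kN.
R_B = 17.95 + 21.17 = 39.12 kN.

R_B = 39.12 kN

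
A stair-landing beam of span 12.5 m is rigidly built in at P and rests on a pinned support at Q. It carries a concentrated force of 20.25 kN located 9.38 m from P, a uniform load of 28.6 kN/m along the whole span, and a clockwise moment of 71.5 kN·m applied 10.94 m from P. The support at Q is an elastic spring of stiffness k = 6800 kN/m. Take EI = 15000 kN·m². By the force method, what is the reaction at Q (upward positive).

Remove the prop at Q; the released (primary) structure is a cantilever built in at P.
Downward deflection at the released point Q due to the loads:
  point load 20.25 at a = 9.38: Pa²(3L − a)/(6EI) = 8350/EI
  UDL 28.6: wL⁴/(8EI) = 87280/EI
  clockwise couple 71.5 at a = 10.94: M₀a(2L − a)/(2EI) = 5499/EI
  δ_0 = 101129/EI
Tip deflection under a unit load at Q: L³/(3EI) = 651/EI.
With EI = 15000 kN·m²: δ_0 = 6.742 m and δ_{QQ} = 0.043403 m/kN.
Compatibility — the spring shortens by R_Q/k under the reaction it provides: δ_0 − R_Q·δ_{QQ} = R_Q/k. With 1/k = 0.000147 m/kN, R_Q = δ_0 / (δ_{QQ} + 1/k) = 6.742 / (0.043403 + 0.000147) = 154.8 kN.

R_Q = 154.8 kN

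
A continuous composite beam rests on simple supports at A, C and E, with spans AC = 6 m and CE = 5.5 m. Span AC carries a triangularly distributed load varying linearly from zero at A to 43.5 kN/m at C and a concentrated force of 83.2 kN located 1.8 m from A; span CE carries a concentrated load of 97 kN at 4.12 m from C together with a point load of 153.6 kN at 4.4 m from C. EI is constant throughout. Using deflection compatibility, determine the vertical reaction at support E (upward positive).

Insert a hinge at C; M_C is the redundant, and each span becomes simply supported.
Discontinuity in slope at C on the released structure — sum the simple-span end rotations:
  span AC: triangular load, peak 43.5: w₀L³/(45EI) = 208.8/EI
  span AC: point load 83.2 at a = 1.8: Pab(L + a)/(6LEI) = 136.3/EI
  span CE: point load 97 at a = 4.12: Pab(L + b)/(6LEI) = 115/EI
  span CE: point load 153.6 at a = 4.4: Pab(L + b)/(6LEI) = 148.7/EI
  relative rotation θ_0 = (345.1 + 263.7)/EI = 608.7/EI
A unit hogging moment at C produces rotation L₁/(3EI) + L₂/(3EI) = 3.833/EI.
Slope continuity at C: θ_0 = M_C·3.833/EI, so M_C = 608.7/3.833 = 158.8 kN·m (hogging).
Span CE, ΣM about E: R_C^{CE}·5.5 = 302.8 + 158.8, so R_C^{CE} = 83.93 kN and R_E = 250.6 − 83.93 = 166.7 kN.

R_E = 166.7 kN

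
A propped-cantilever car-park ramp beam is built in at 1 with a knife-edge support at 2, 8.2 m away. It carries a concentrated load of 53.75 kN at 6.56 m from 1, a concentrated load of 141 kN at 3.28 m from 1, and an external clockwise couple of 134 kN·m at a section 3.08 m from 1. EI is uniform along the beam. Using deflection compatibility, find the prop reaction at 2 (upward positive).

Remove the prop at 2; the released (primary) structure is a cantilever built in at 1.
Deflection at 2 on the released cantilever, summing each load's contribution:
  point load 53.75 at a = 6.56: Pa²(3L − a)/(6EI) = 6955/EI
  point load 141 at a = 3.28: Pa²(3L − a)/(6EI) = 5390/EI
  clockwise couple 134 at a = 3.08: M₀a(2L − a)/(2EI) = 2749/EI
  δ_0 = 15093/EI
Flexibility coefficient — unit upward force at 2: δ_{22} = L³/(3EI) = 183.8/EI.
The prop prevents deflection at 2: R_2 = δ_0/δ_{22} = 15093/183.8 = 82.12 kN.

R_2 = 82.12 kN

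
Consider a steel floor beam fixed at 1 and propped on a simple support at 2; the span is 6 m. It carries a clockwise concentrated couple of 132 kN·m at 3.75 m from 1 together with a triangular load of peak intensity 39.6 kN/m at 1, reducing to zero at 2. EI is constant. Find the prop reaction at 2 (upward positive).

Remove the prop at 2; the released (primary) structure is a cantilever built in at 1.
Downward deflection at the released point 2 due to the loads:
  clockwise couple 132 at a = 3.75: M₀a(2L − a)/(2EI) = 2042/EI
  triangular load, peak 39.6 at the fixed end: w₀L⁴/(30EI) = 1711/EI
  δ_0 = 3753/EI
Tip deflection under a unit load at 2: L³/(3EI) = 72/EI.
The prop prevents deflection at 2: R_2 = δ_0/δ_{22} = 3753/72 = 52.12 kN.

R_2 = 52.12 kN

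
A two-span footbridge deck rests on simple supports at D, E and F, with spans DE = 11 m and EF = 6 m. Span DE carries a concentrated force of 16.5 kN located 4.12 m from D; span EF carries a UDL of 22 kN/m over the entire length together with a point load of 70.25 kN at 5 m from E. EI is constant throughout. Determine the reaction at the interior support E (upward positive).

Insert a hinge at E; M_E is the redundant, and each span becomes simply supported.
End slopes at the hinge E, treating each span as simply supported:
  span DE: point load 16.5 at a = 4.12: Pab(L + a)/(6LEI) = 107.1/EI
  span EF: UDL 22: wL³/(24EI) = 198/EI
  span EF: point load 70.25 at a = 5: Pab(L + b)/(6LEI) = 68.3/EI
  relative rotation θ_0 = (107.1 + 266.3)/EI = 373.4/EI
A unit hogging moment at E produces rotation L₁/(3EI) + L₂/(3EI) = 5.667/EI.
Compatibility: M_E·(L₁+L₂)/(3EI) = θ_0, giving M_E = 65.9 kN·m (hogging).
Span DE, ΣM about D with M_E applied at E: R_E^{DE}·11 = 67.98 + 65.9, so R_E^{DE} = 12.17 kN and R_D = 16.5 − 12.17 = 4.329 kN.
Span EF, ΣM about F: R_E^{EF}·6 = 466.2 + 65.9, so R_E^{EF} = 88.69 kN and R_F = 202.2 − 88.69 = 113.6 kN.
R_E = 12.17 + 88.69 = 100.9 kN.

R_E = 100.9 kN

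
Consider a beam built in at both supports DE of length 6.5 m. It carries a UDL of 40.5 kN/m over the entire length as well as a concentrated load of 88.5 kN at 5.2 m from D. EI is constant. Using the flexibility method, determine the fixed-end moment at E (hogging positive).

Take the two fixed-end moments M_D, M_E as redundants; the released structure is the simple span DE.
End rotations of the released simple span under the applied load (×1/EI):
  at D: UDL 40.5: wL³/(24EI) = 463.4/EI
  at E: UDL 40.5: wL³/(24EI) = 463.4/EI
  at D: point load 88.5 at a = 5.2: Pab(L + b)/(6LEI) = 119.7/EI
  at E: point load 88.5 at a = 5.2: Pab(L + a)/(6LEI) = 179.5/EI
  θ_D0 = 583.1/EI,  θ_E0 = 642.9/EI
Flexibility coefficients: a unit moment at one end gives L/(3EI) there and L/(6EI) at the far end, so f₁₁ = f₂₂ = 2.167/EI and f₁₂ = f₂₁ = 1.083/EI.
Compatibility — zero rotation at each built-in end:
  2.167 M_D + 1.083 M_E = 583.1
  1.083 M_D + 2.167 M_E = 642.9
Solving the pair gives M_D = 161 kN·m and M_E = 216.2 kN·m (hogging).

M_E = 216.2 kN·m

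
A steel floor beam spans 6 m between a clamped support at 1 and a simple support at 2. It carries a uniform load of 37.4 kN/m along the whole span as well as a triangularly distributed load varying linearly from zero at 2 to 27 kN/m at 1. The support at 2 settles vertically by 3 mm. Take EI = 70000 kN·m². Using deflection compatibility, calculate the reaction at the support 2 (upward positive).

Take the reaction at 2 as the redundant and release it; the primary structure is a cantilever fixed at 1.
Primary-structure tip deflection at 2 by superposition:
  UDL 37.4: wL⁴/(8EI) = 6059/EI
  triangular load, peak 27 at the fixed end: w₀L⁴/(30EI) = 1166/EI
  δ_0 = 7225/EI
Tip deflection under a unit load at 2: L³/(3EI) = 72/EI.
With EI = 70000 kN·m²: δ_0 = 0.10322 m and δ_{22} = 0.001029 m/kN.
Compatibility — the beam at 2 must follow the support down by 0.003 m: δ_0 − R_2·δ_{22} = 0.003, so R_2 = (0.10322 − 0.003)/0.001029 = 97.43 kN.

R_2 = 97.43 kN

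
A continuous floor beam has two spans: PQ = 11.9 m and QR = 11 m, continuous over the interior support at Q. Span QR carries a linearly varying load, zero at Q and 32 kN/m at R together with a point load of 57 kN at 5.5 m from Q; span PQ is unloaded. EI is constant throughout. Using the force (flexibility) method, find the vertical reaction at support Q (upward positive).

R_Q = 116 kN

Insert a hinge at Q; M_Q is the redundant, and each span becomes simply supported.
End slopes at the hinge Q, treating each span as simply supported:
  span QR: triangular load, peak 32: 7w₀L³/(360EI) = 828.2/EI
  span QR: point load 57 at a = 5.5: Pab(L + b)/(6LEI) = 431.1/EI
  relative rotation θ_0 = (0 + 1259)/EI = 1259/EI
A unit hogging moment at Q produces rotation L₁/(3EI) + L₂/(3EI) = 7.633/EI.
Compatibility: M_Q·(L₁+L₂)/(3EI) = θ_0, giving M_Q = 165 kN·m (hogging).
Span PQ, ΣM about P with M_Q applied at Q: R_Q^{PQ}·11.9 = 0 + 165, so R_Q^{PQ} = 13.86 kN and R_P = 0 − 13.86 = -13.86 kN.
Span QR, ΣM about R: R_Q^{QR}·11 = 958.8 + 165, so R_Q^{QR} = 102.2 kN and R_R = 233 − 102.2 = 130.8 kN.
R_Q = 13.86 + 102.2 = 116 kN.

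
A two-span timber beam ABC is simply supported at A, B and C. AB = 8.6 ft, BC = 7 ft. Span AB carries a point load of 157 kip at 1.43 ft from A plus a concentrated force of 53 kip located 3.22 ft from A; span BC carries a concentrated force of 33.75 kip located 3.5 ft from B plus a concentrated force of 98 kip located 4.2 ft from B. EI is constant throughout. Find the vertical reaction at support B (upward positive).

R_B = 146.7 kip

Insert a hinge at B; M_B is the redundant, and each span becomes simply supported.
End slopes at the hinge B, treating each span as simply supported:
  span AB: point load 157 at a = 1.43: Pab(L + a)/(6LEI) = 312.9/EI
  span AB: point load 53 at a = 3.22: Pab(L + a)/(6LEI) = 210.3/EI
  span BC: point load 33.75 at a = 3.5: Pab(L + b)/(6LEI) = 103.4/EI
  span BC: point load 98 at a = 4.2: Pab(L + b)/(6LEI) = 268.9/EI
  relative rotation θ_0 = (523.2 + 372.3)/EI = 895.5/EI
A unit hogging moment at B produces rotation L₁/(3EI) + L₂/(3EI) = 5.2/EI.
Slope continuity at B: θ_0 = M_B·5.2/EI, so M_B = 895.5/5.2 = 172.2 kip·ft (hogging).
Span AB, ΣM about A with M_B applied at B: R_B^{AB}·8.6 = 395.2 + 172.2, so R_B^{AB} = 65.97 kip and R_A = 210 − 65.97 = 144 kip.
Span BC, ΣM about C: R_B^{BC}·7 = 392.5 + 172.2, so R_B^{BC} = 80.68 kip and R_C = 131.8 − 80.68 = 51.07 kip.
R_B = 65.97 + 80.68 = 146.7 kip.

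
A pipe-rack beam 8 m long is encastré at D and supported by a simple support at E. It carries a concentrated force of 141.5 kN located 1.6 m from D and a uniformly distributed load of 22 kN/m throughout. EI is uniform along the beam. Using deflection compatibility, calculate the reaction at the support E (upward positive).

Take the reaction at E as the redundant and release it; the primary structure is a cantilever fixed at D.
Primary-structure tip deflection at E by superposition:
  point load 141.5 at a = 1.6: Pa²(3L − a)/(6EI) = 1352/EI
  UDL 22: wL⁴/(8EI) = 11264/EI
  δ_0 = 12616/EI
Tip deflection under a unit load at E: L³/(3EI) = 170.7/EI.
Compatibility at E: δ_0 − R_E·δ_{EE} = 0, so R_E = 12616/170.7 = 73.92 kN.

R_E = 73.92 kN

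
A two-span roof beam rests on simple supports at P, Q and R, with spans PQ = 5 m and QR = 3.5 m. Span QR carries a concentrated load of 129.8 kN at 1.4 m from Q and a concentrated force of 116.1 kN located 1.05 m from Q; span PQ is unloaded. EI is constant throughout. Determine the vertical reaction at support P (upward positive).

R_P = -13.16 kN

Insert a hinge at Q; M_Q is the redundant, and each span becomes simply supported.
Rotations at Q on the released spans (each span's end-slope, ×1/EI):
  span QR: point load 129.8 at a = 1.4: Pab(L + b)/(6LEI) = 101.8/EI
  span QR: point load 116.1 at a = 1.05: Pab(L + b)/(6LEI) = 84.62/EI
  relative rotation θ_0 = (0 + 186.4)/EI = 186.4/EI
A unit hogging moment at Q produces rotation L₁/(3EI) + L₂/(3EI) = 2.833/EI.
Compatibility: M_Q·(L₁+L₂)/(3EI) = θ_0, giving M_Q = 65.78 kN·m (hogging).
Span PQ, ΣM about P with M_Q applied at Q: R_Q^{PQ}·5 = 0 + 65.78, so R_Q^{PQ} = 13.16 kN and R_P = 0 − 13.16 = -13.16 kN.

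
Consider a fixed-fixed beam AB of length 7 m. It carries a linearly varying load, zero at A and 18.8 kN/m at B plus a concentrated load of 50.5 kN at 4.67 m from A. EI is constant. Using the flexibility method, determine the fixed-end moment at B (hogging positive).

Release both end moments; the primary structure is a simply-supported span AB with redundants M_A and M_B.
Simple-span end rotations at A and B under the given loads:
  at A: triangular load, peak 18.8: 7w₀L³/(360EI) = 125.4/EI
  at B: triangular load, peak 18.8: w₀L³/(45EI) = 143.3/EI
  at A: point load 50.5 at a = 4.67: Pab(L + b)/(6LEI) = 122.1/EI
  at B: point load 50.5 at a = 4.67: Pab(L + a)/(6LEI) = 152.7/EI
  θ_A0 = 247.5/EI,  θ_B0 = 296/EI
Flexibility coefficients: a unit moment at one end gives L/(3EI) there and L/(6EI) at the far end, so f₁₁ = f₂₂ = 2.333/EI and f₁₂ = f₂₁ = 1.167/EI.
Compatibility — zero rotation at each built-in end:
  2.333 M_A + 1.167 M_B = 247.5
  1.167 M_A + 2.333 M_B = 296
Solving the pair gives M_A = 56.84 kN·m and M_B = 98.43 kN·m (hogging).

M_B = 98.43 kN·m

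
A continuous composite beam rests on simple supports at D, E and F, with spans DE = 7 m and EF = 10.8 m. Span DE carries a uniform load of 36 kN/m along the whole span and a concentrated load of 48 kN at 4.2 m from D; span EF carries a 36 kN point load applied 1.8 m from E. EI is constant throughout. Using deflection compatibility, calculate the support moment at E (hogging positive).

M_E = 142.1 kN·m

Insert a hinge at E; M_E is the redundant, and each span becomes simply supported.
End slopes at the hinge E, treating each span as simply supported:
  span DE: UDL 36: wL³/(24EI) = 514.5/EI
  span DE: point load 48 at a = 4.2: Pab(L + a)/(6LEI) = 150.5/EI
  span EF: point load 36 at a = 1.8: Pab(L + b)/(6LEI) = 178.2/EI
  relative rotation θ_0 = (665 + 178.2)/EI = 843.2/EI
A unit hogging moment at E produces rotation L₁/(3EI) + L₂/(3EI) = 5.933/EI.
Compatibility: M_E·(L₁+L₂)/(3EI) = θ_0, giving M_E = 142.1 kN·m (hogging).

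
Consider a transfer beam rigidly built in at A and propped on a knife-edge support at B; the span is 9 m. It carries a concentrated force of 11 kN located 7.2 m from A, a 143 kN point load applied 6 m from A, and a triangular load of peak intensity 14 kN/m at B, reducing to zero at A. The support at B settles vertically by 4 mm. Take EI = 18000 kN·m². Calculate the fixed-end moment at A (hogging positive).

Choose R_B as the redundant. The primary structure is the cantilever fixed at A.
Free-end deflection of the primary structure under the applied loading (downward +):
  point load 11 at a = 7.2: Pa²(3L − a)/(6EI) = 1882/EI
  point load 143 at a = 6: Pa²(3L − a)/(6EI) = 18018/EI
  triangular load, peak 14 at the free end: 11w₀L⁴/(120EI) = 8420/EI
  δ_0 = 28320/EI
Flexibility coefficient — unit upward force at B: δ_{BB} = L³/(3EI) = 243/EI.
With EI = 18000 kN·m²: δ_0 = 1.5733 m and δ_{BB} = 0.0135 m/kN.
Compatibility — the beam at B must follow the support down by 0.004 m: δ_0 − R_B·δ_{BB} = 0.004, so R_B = (1.5733 − 0.004)/0.0135 = 116.2 kN.
Moment equilibrium about A: M_A = Σ(load moments about A) − R_B·L = 1315 − 116.2×9 = 269 kN·m.

M_A = 269 kN·m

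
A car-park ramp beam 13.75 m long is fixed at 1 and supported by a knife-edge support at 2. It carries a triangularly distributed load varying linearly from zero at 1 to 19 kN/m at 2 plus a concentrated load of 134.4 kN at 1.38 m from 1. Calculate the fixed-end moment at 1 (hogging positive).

M_1 = 368 kN·m

Release the roller at 2. Primary structure: cantilever fixed at 1.
Free-end deflection of the primary structure under the applied loading (downward +):
  triangular load, peak 19 at the free end: 11w₀L⁴/(120EI) = 62255/EI
  point load 134.4 at a = 1.38: Pa²(3L − a)/(6EI) = 1701/EI
  δ_0 = 63956/EI
Tip deflection under a unit load at 2: L³/(3EI) = 866.5/EI.
The prop prevents deflection at 2: R_2 = δ_0/δ_{22} = 63956/866.5 = 73.81 kN.
Moment equilibrium about 1: M_1 = Σ(load moments about 1) − R_2·L = 1383 − 73.81×13.75 = 368 kN·m.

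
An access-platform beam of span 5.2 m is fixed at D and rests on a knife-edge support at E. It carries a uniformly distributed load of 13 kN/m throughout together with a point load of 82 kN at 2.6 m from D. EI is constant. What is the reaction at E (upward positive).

Remove the prop at E; the released (primary) structure is a cantilever built in at D.
Primary-structure tip deflection at E by superposition:
  UDL 13: wL⁴/(8EI) = 1188/EI
  point load 82 at a = 2.6: Pa²(3L − a)/(6EI) = 1201/EI
  δ_0 = 2389/EI
Tip deflection under a unit load at E: L³/(3EI) = 46.87/EI.
The prop prevents deflection at E: R_E = δ_0/δ_{EE} = 2389/46.87 = 50.98 kN.

R_E = 50.98 kN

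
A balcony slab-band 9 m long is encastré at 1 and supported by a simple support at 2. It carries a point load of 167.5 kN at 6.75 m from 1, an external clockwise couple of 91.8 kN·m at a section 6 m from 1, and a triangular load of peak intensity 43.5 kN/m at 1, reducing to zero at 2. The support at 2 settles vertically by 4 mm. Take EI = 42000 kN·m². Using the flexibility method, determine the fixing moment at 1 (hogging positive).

M_1 = 387.2 kN·m

Release the roller at 2. Primary structure: cantilever fixed at 1.
Deflection at 2 on the released cantilever, summing each load's contribution:
  point load 167.5 at a = 6.75: Pa²(3L − a)/(6EI) = 25757/EI
  clockwise couple 91.8 at a = 6: M₀a(2L − a)/(2EI) = 3305/EI
  triangular load, peak 43.5 at the fixed end: w₀L⁴/(30EI) = 9513/EI
  δ_0 = 38575/EI
Flexibility coefficient — unit upward force at 2: δ_{22} = L³/(3EI) = 243/EI.
With EI = 42000 kN·m²: δ_0 = 0.91846 m and δ_{22} = 0.005786 m/kN.
Compatibility — the beam at 2 must follow the support down by 0.004 m: δ_0 − R_2·δ_{22} = 0.004, so R_2 = (0.91846 − 0.004)/0.005786 = 158.1 kN.
Moment equilibrium about 1: M_1 = Σ(load moments about 1) − R_2·L = 1810 − 158.1×9 = 387.2 kN·m.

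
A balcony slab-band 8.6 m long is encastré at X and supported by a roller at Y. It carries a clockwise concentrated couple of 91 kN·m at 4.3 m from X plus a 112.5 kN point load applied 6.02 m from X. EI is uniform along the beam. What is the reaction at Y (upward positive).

R_Y = 75.3 kN

Release the roller at Y. Primary structure: cantilever fixed at X.
Primary-structure tip deflection at Y by superposition:
  clockwise couple 91 at a = 4.3: M₀a(2L − a)/(2EI) = 2524/EI
  point load 112.5 at a = 6.02: Pa²(3L − a)/(6EI) = 13441/EI
  δ_0 = 15965/EI
Tip deflection under a unit load at Y: L³/(3EI) = 212/EI.
The prop prevents deflection at Y: R_Y = δ_0/δ_{YY} = 15965/212 = 75.3 kN.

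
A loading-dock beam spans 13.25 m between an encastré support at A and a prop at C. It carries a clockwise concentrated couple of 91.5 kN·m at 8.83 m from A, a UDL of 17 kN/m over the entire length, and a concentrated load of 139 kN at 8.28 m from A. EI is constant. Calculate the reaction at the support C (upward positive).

R_C = 158.1 kN

Remove the prop at C; the released (primary) structure is a cantilever built in at A.
Downward deflection at the released point C due to the loads:
  clockwise couple 91.5 at a = 8.83: M₀a(2L − a)/(2EI) = 7138/EI
  UDL 17: wL⁴/(8EI) = 65497/EI
  point load 139 at a = 8.28: Pa²(3L − a)/(6EI) = 49983/EI
  δ_0 = 122618/EI
Tip deflection under a unit load at C: L³/(3EI) = 775.4/EI.
Compatibility at C: δ_0 − R_C·δ_{CC} = 0, so R_C = 122618/775.4 = 158.1 kN.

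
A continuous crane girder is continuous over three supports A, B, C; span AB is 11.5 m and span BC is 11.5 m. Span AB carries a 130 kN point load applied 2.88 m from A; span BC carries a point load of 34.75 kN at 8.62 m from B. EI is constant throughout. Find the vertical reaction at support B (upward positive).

Insert a hinge at B; M_B is the redundant, and each span becomes simply supported.
End slopes at the hinge B, treating each span as simply supported:
  span AB: point load 130 at a = 2.88: Pab(L + a)/(6LEI) = 672.6/EI
  span BC: point load 34.75 at a = 8.62: Pab(L + b)/(6LEI) = 179.8/EI
  relative rotation θ_0 = (672.6 + 179.8)/EI = 852.4/EI
A unit hogging moment at B produces rotation L₁/(3EI) + L₂/(3EI) = 7.667/EI.
Slope continuity at B: θ_0 = M_B·7.667/EI, so M_B = 852.4/7.667 = 111.2 kN·m (hogging).
Span AB, ΣM about A with M_B applied at B: R_B^{AB}·11.5 = 374.4 + 111.2, so R_B^{AB} = 42.22 kN and R_A = 130 − 42.22 = 87.78 kN.
Span BC, ΣM about C: R_B^{BC}·11.5 = 100.1 + 111.2, so R_B^{BC} = 18.37 kN and R_C = 34.75 − 18.37 = 16.38 kN.
R_B = 42.22 + 18.37 = 60.59 kN.

R_B = 60.59 kN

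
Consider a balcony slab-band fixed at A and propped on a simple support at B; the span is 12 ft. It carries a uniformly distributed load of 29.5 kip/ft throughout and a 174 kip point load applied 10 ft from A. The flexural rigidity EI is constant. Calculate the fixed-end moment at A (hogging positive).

Choose R_B as the redundant. The primary structure is the cantilever fixed at A.
Free-end deflection of the primary structure under the applied loading (downward +):
  UDL 29.5: wL⁴/(8EI) = 76464/EI
  point load 174 at a = 10: Pa²(3L − a)/(6EI) = 75400/EI
  δ_0 = 151864/EI
Tip deflection under a unit load at B: L³/(3EI) = 576/EI.
The prop prevents deflection at B: R_B = δ_0/δ_{BB} = 151864/576 = 263.7 kip.
Moment equilibrium about A: M_A = Σ(load moments about A) − R_B·L = 3864 − 263.7×12 = 700.2 kip·ft.

M_A = 700.2 kip·ft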